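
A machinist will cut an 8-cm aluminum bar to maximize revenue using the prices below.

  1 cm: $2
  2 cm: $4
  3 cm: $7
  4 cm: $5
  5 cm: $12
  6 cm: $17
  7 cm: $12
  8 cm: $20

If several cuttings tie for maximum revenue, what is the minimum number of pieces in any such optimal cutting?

2

Let r[k] be the best obtainable value from length k. For each k, try every first piece i and keep the best of price[i] + r[k−i].
r[1] = 2
r[2] = 4  (first piece 1, then r[1]=2)
r[3] = 7
r[4] = 9  (first piece 1, then r[3]=7)
r[5] = 12
r[6] = 17
r[7] = 19  (first piece 1, then r[6]=17)
r[8] = 21  (first piece 1, then r[7]=19)
Maximum revenue is $21.
Now minimize piece count subject to staying optimal: for each k, pieces[k] = 1 + min over i with p[i]+r[k−i]=r[k] of pieces[k−i].
pieces[5] = 1
pieces[6] = 1
pieces[7] = 2
pieces[8] = 2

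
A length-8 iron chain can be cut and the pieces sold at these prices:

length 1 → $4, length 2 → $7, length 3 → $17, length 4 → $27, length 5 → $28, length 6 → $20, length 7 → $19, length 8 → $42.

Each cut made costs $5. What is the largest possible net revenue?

Consider every possible first cut. net[k] is the best of p[i]+net[k−i] over all sellable i≤k, charging 5 whenever i<k.
net[1] = 4
net[2] = 7
net[3] = 17
net[4] = 27
net[5] = 28
net[6] = 29  (first piece 2, then net[4]=27)
net[7] = 39  (first piece 3, then net[4]=27)
net[8] = 49  (first piece 4, then net[4]=27)
One optimal plan: pieces 4 + 4 (1 cut) → $54 − $5 = $49.

49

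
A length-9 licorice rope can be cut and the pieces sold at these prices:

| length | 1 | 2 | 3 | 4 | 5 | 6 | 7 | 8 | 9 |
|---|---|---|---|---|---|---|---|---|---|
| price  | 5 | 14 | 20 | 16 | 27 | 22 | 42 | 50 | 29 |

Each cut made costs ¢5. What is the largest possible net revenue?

51

Build net[k] bottom-up: net[k] = max over allowed piece i of (p[i] + net[k−i]) − 5 per cut.
net[1] = 5
net[2] = max(5+5-5, 14+0) = 14
net[3] = max(5+14-5, 14+5-5, 20+0) = 20
net[4] = max(5+20-5, 14+14-5, 20+5-5, 16+0) = 23
net[5] = max(5+23-5, 14+20-5, 20+14-5, 16+5-5, 27+0) = 29
net[6] = max(5+29-5, 14+23-5, 20+20-5, 16+14-5, 27+5-5, 22+0) = 35
net[7] = max(5+35-5, 14+29-5, 20+23-5, …, 22+5-5, 42+0) = 42
net[8] = max(5+42-5, 14+35-5, 20+29-5, …, 42+5-5, 50+0) = 50
net[9] = max(5+50-5, 14+42-5, 20+35-5, …, 50+5-5, 29+0) = 51
One optimal plan: pieces 7 + 2 (1 cut) → ¢56 − ¢5 = ¢51.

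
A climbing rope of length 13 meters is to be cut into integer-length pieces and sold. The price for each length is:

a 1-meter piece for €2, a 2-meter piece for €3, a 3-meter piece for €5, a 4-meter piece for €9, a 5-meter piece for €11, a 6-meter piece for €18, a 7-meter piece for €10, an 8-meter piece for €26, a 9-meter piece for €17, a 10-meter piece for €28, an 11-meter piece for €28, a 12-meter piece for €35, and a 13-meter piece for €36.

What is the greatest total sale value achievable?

38

Let best[k] be the best obtainable value from length k. For each k, try every first piece i and keep the best of price[i] + best[k−i].
best[1] = 2
best[2] = max(2+2, 3+0) = 4
best[3] = max(2+4, 3+2, 5+0) = 6
best[4] = max(2+6, 3+4, 5+2, 9+0) = 9
best[5] = max(2+9, 3+6, 5+4, 9+2, 11+0) = 11
best[6] = max(2+11, 3+9, 5+6, 9+4, 11+2, 18+0) = 18
best[7] = max(2+18, 3+11, 5+9, …, 18+2, 10+0) = 20
best[8] = max(2+20, 3+18, 5+11, …, 10+2, 26+0) = 26
best[9] = max(2+26, 3+20, 5+18, …, 26+2, 17+0) = 28
best[10] = max(2+28, 3+26, 5+20, …, 17+2, 28+0) = 30
best[11] = max(2+30, 3+28, 5+26, …, 28+2, 28+0) = 32
best[12] = max(2+32, 3+30, 5+28, …, 28+2, 35+0) = 36
best[13] = max(2+36, 3+32, 5+30, …, 35+2, 36+0) = 38
One optimal cutting: 6 + 6 + 1 → €18 + €18 + €2 = €38.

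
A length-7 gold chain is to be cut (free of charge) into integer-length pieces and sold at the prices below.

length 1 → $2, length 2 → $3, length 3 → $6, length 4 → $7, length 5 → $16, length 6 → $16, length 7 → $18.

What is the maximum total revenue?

Let R[k] be the best obtainable value from length k. For each k, try every first piece i and keep the best of price[i] + R[k−i].
R[1] = 2
R[2] = 4  (first piece 1, then R[1]=2)
R[3] = 6  (first piece 1, then R[2]=4)
R[4] = 8  (first piece 1, then R[3]=6)
R[5] = 16
R[6] = 18  (first piece 1, then R[5]=16)
R[7] = 20  (first piece 1, then R[6]=18)
One optimal cutting: 5 + 1 + 1 → $16 + $2 + $2 = $20.

20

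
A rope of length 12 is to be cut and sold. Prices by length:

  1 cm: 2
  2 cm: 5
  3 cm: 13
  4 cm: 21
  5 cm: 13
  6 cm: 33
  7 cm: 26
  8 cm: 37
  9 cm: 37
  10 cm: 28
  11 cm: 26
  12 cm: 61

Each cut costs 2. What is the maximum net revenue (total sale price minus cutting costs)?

64

Let r[k] be the best obtainable value from length k. For each k, try every first piece i and keep the best of price[i] + r[k−i] minus the 2 cut fee when i<k.
r[1] = 2
r[2] = max(2+2-2, 5+0) = 5
r[3] = max(2+5-2, 5+2-2, 13+0) = 13
r[4] = max(2+13-2, 5+5-2, 13+2-2, 21+0) = 21
r[5] = max(2+21-2, 5+13-2, 13+5-2, 21+2-2, 13+0) = 21
r[6] = max(2+21-2, 5+21-2, 13+13-2, 21+5-2, 13+2-2, 33+0) = 33
r[7] = max(2+33-2, 5+21-2, 13+21-2, …, 33+2-2, 26+0) = 33
r[8] = max(2+33-2, 5+33-2, 13+21-2, …, 26+2-2, 37+0) = 40
r[9] = max(2+40-2, 5+33-2, 13+33-2, …, 37+2-2, 37+0) = 44
r[10] = max(2+44-2, 5+40-2, 13+33-2, …, 37+2-2, 28+0) = 52
r[11] = max(2+52-2, 5+44-2, 13+40-2, …, 28+2-2, 26+0) = 52
r[12] = max(2+52-2, 5+52-2, 13+44-2, …, 26+2-2, 61+0) = 64
One optimal plan: pieces 6 + 6 (1 cut) → 66 − 2 = 64.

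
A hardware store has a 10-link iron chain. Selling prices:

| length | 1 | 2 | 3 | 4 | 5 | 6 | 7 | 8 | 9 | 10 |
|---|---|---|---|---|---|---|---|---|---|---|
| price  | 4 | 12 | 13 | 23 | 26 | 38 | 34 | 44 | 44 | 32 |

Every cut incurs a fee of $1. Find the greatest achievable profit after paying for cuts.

Let net[k] be the best obtainable value from length k. For each k, try every first piece i and keep the best of price[i] + net[k−i] minus the 1 cut fee when i<k.
net[1] = 4
net[2] = max(4+4-1, 12+0) = 12
net[3] = max(4+12-1, 12+4-1, 13+0) = 15
net[4] = max(4+15-1, 12+12-1, 13+4-1, 23+0) = 23
net[5] = max(4+23-1, 12+15-1, 13+12-1, 23+4-1, 26+0) = 26
net[6] = max(4+26-1, 12+23-1, 13+15-1, 23+12-1, 26+4-1, 38+0) = 38
net[7] = max(4+38-1, 12+26-1, 13+23-1, …, 38+4-1, 34+0) = 41
net[8] = max(4+41-1, 12+38-1, 13+26-1, …, 34+4-1, 44+0) = 49
net[9] = max(4+49-1, 12+41-1, 13+38-1, …, 44+4-1, 44+0) = 52
net[10] = max(4+52-1, 12+49-1, 13+41-1, …, 44+4-1, 32+0) = 60
One optimal plan: pieces 6 + 2 + 2 (2 cuts) → $62 − $2 = $60.

60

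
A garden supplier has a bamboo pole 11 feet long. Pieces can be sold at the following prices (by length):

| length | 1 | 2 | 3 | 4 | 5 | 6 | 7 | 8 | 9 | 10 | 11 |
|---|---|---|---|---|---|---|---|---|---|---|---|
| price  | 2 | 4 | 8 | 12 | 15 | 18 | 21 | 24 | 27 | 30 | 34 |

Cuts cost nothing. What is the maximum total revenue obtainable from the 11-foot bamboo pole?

34

Let r[k] be the best obtainable value from length k. For each k, try every first piece i and keep the best of price[i] + r[k−i].
r[1] = 2
r[2] = 4  (first piece 1, then r[1]=2)
r[3] = 8
r[4] = 12
r[5] = 15
r[6] = 18
r[7] = 21
r[8] = 24  (first piece 4, then r[4]=12)
r[9] = 27  (first piece 4, then r[5]=15)
r[10] = 30  (first piece 4, then r[6]=18)
r[11] = 34
Best is to sell the whole 11-foot piece uncut for $34.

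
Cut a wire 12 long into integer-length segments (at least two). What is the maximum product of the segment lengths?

81

Fill m[k] for k=2..12: at each k try every first piece i and multiply by the better of (k−i) uncut or m[k−i].
Small cases: m[2]=1, m[3]=2, m[4]=4, m[5]=6, m[6]=9.
m[7] = 2×max(5,6) = 2×6 = 12
m[8] = 2×max(6,9) = 2×9 = 18
m[9] = 3×max(6,9) = 3×9 = 27
m[10] = 2×max(8,18) = 2×18 = 36
m[11] = 2×max(9,27) = 2×27 = 54
m[12] = 3×max(9,27) = 3×27 = 81
One optimal split: 3 + 3 + 3 + 3; product 3×3×3×3 = 81.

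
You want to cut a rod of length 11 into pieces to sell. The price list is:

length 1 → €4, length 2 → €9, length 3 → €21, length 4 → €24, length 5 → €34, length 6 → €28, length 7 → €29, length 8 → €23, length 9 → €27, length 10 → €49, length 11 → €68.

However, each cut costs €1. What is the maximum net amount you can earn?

74

Let v[k] be the best obtainable value from length k. For each k, try every first piece i and keep the best of price[i] + v[k−i] minus the 1 cut fee when i<k.
v[1] = 4
v[2] = 9
v[3] = 21
v[4] = 24  (first piece 1, then v[3]=21)
v[5] = 34
v[6] = 41  (first piece 3, then v[3]=21)
v[7] = 44  (first piece 1, then v[6]=41)
v[8] = 54  (first piece 3, then v[5]=34)
v[9] = 61  (first piece 3, then v[6]=41)
v[10] = 67  (first piece 5, then v[5]=34)
v[11] = 74  (first piece 3, then v[8]=54)
One optimal plan: pieces 5 + 3 + 3 (2 cuts) → €76 − €2 = €74.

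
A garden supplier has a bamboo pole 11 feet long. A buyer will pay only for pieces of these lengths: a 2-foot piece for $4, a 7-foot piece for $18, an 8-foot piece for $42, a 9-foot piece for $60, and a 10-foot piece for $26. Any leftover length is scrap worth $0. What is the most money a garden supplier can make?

Consider every possible first cut. best[k] is the best of p[i]+best[k−i] over all sellable i≤k.
best[1] = 0
best[2] = 4
best[3] = 4
best[4] = 8  (first piece 2, then best[2]=4)
best[5] = 8
best[6] = 12  (first piece 2, then best[4]=8)
best[7] = 18
best[8] = 42
best[9] = 60
best[10] = 60
best[11] = 64  (first piece 2, then best[9]=60)
One optimal cutting: 9 + 2 → $64.

64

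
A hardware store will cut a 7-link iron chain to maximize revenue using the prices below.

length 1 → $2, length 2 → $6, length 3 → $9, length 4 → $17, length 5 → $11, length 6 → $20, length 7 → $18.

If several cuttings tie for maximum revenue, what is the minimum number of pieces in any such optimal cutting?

Let r[k] be the best obtainable value from length k. For each k, try every first piece i and keep the best of price[i] + r[k−i].
r[1] = 2
r[2] = max(2+2, 6+0) = 6
r[3] = max(2+6, 6+2, 9+0) = 9
r[4] = max(2+9, 6+6, 9+2, 17+0) = 17
r[5] = max(2+17, 6+9, 9+6, 17+2, 11+0) = 19
r[6] = max(2+19, 6+17, 9+9, 17+6, 11+2, 20+0) = 23
r[7] = max(2+23, 6+19, 9+17, …, 20+2, 18+0) = 26
Maximum revenue is $26.
Now minimize piece count subject to staying optimal: for each k, pieces[k] = 1 + min over i with p[i]+r[k−i]=r[k] of pieces[k−i].
pieces[4] = 1
pieces[5] = 2
pieces[6] = 2
pieces[7] = 2

2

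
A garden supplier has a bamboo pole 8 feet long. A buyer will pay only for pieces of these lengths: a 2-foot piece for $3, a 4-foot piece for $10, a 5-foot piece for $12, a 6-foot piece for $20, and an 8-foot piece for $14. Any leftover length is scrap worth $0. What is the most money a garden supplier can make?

23

Consider every possible first cut. f[k] is the best of p[i]+f[k−i] over all sellable i≤k.
f[1] = 0
f[2] = 3
f[3] = 3
f[4] = 10
f[5] = 12
f[6] = 20
f[7] = 20
f[8] = 23  (first piece 2, then f[6]=20)
One optimal cutting: 6 + 2 → $23.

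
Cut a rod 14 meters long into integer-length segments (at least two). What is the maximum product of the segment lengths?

162

Define f[k] = max over 1≤i<k of i · max(k−i, f[k−i]); the inner max lets the remainder stay uncut if that's better.
f[2] = 1·max(1,0) = 1·1 = 1
f[3] = max(1·2, 2·1) = 2
f[4] = max(1·3, 2·2, 3·1) = 4
f[5] = max(1·4, 2·3, 3·2, 4·1) = 6
f[6] = max(1·6, 2·4, 3·3, 4·2, 5·1) = 9
f[7] = max(1·9, 2·6, 3·4, 4·3, 5·2, 6·1) = 12
f[8] = max(1·12, 2·9, 3·6, …, 6·2, 7·1) = 18
f[9] = max(1·18, 2·12, 3·9, …, 7·2, 8·1) = 27
f[10] = max(1·27, 2·18, 3·12, …, 8·2, 9·1) = 36
f[11] = max(1·36, 2·27, 3·18, …, 9·2, 10·1) = 54
f[12] = max(1·54, 2·36, 3·27, …, 10·2, 11·1) = 81
f[13] = max(1·81, 2·54, 3·36, …, 11·2, 12·1) = 108
f[14] = max(1·108, 2·81, 3·54, …, 12·2, 13·1) = 162
One optimal split: 3 + 3 + 3 + 3 + 2; product 3·3·3·3·2 = 162.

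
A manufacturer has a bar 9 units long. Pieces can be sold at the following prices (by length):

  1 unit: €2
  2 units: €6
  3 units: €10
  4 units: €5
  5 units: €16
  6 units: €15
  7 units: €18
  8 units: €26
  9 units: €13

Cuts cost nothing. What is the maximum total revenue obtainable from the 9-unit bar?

30

Consider every possible first cut. R[k] is the best of p[i]+R[k−i] over all sellable i≤k.
R[1] = 2
R[2] = 6
R[3] = 10
R[4] = 12  (first piece 1, then R[3]=10)
R[5] = 16  (first piece 2, then R[3]=10)
R[6] = 20  (first piece 3, then R[3]=10)
R[7] = 22  (first piece 1, then R[6]=20)
R[8] = 26  (first piece 2, then R[6]=20)
R[9] = 30  (first piece 3, then R[6]=20)
One optimal cutting: 3 + 3 + 3 → €10 + €10 + €10 = €30.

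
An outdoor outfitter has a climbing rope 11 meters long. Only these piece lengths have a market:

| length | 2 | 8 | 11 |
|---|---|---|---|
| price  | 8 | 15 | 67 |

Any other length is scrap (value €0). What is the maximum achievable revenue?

67

Consider every possible first cut. r[k] is the best of p[i]+r[k−i] over all sellable i≤k.
r[1] = 0
r[2] = 8
r[3] = 8
r[4] = 16  (first piece 2, then r[2]=8)
r[5] = 16
r[6] = 24  (first piece 2, then r[4]=16)
r[7] = 24
r[8] = max(8+24, 15+0) = 32
r[9] = max(8+24, 15+0) = 32
r[10] = max(8+32, 15+8) = 40
r[11] = max(8+32, 15+8, 67+0) = 67
One optimal cutting: 11 → €67.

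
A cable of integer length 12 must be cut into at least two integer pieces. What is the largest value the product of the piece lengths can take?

Let g[k] be the best product for length k (with at least one cut). For each first piece i, the rest contributes max(k−i, g[k−i]).
g[2] = 1*max(1,0) = 1*1 = 1
g[3] = max(1*2, 2*1) = 2
g[4] = max(1*3, 2*2, 3*1) = 4
g[5] = max(1*4, 2*3, 3*2, 4*1) = 6
g[6] = max(1*6, 2*4, 3*3, 4*2, 5*1) = 9
g[7] = max(1*9, 2*6, 3*4, 4*3, 5*2, 6*1) = 12
g[8] = max(1*12, 2*9, 3*6, …, 6*2, 7*1) = 18
g[9] = max(1*18, 2*12, 3*9, …, 7*2, 8*1) = 27
g[10] = max(1*27, 2*18, 3*12, …, 8*2, 9*1) = 36
g[11] = max(1*36, 2*27, 3*18, …, 9*2, 10*1) = 54
g[12] = max(1*54, 2*36, 3*27, …, 10*2, 11*1) = 81
One optimal split: 3 + 3 + 3 + 3; product 3*3*3*3 = 81.

81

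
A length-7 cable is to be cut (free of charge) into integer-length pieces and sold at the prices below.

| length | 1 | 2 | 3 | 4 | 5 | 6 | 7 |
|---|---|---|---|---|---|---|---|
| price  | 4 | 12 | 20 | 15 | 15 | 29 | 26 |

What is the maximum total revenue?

Build r[k] bottom-up: r[k] = max over allowed piece i of (p[i] + r[k−i]).
r[1] = 4
r[2] = max(4+4, 12+0) = 12
r[3] = max(4+12, 12+4, 20+0) = 20
r[4] = max(4+20, 12+12, 20+4, 15+0) = 24
r[5] = max(4+24, 12+20, 20+12, 15+4, 15+0) = 32
r[6] = max(4+32, 12+24, 20+20, 15+12, 15+4, 29+0) = 40
r[7] = max(4+40, 12+32, 20+24, …, 29+4, 26+0) = 44
One optimal cutting: 3 + 3 + 1 → $20 + $20 + $4 = $44.

44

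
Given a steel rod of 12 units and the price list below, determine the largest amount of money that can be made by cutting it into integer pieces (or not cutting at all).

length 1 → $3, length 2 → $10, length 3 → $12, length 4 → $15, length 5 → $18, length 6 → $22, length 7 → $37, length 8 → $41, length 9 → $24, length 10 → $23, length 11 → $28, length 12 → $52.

Let R[k] be the best obtainable value from length k. For each k, try every first piece i and keep the best of price[i] + R[k−i].
R[1] = 3
R[2] = 10
R[3] = 13  (first piece 1, then R[2]=10)
R[4] = 20  (first piece 2, then R[2]=10)
R[5] = 23  (first piece 1, then R[4]=20)
R[6] = 30  (first piece 2, then R[4]=20)
R[7] = 37
R[8] = 41
R[9] = 47  (first piece 2, then R[7]=37)
R[10] = 51  (first piece 2, then R[8]=41)
R[11] = 57  (first piece 2, then R[9]=47)
R[12] = 61  (first piece 2, then R[10]=51)
One optimal cutting: 8 + 2 + 2 → $41 + $10 + $10 = $61.

61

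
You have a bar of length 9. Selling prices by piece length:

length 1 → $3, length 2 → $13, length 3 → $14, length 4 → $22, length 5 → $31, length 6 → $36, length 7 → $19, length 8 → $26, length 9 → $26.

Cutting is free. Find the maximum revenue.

Build r[k] bottom-up: r[k] = max over allowed piece i of (p[i] + r[k−i]).
r[1] = 3
r[2] = 13
r[3] = 16  (first piece 1, then r[2]=13)
r[4] = 26  (first piece 2, then r[2]=13)
r[5] = 31
r[6] = 39  (first piece 2, then r[4]=26)
r[7] = 44  (first piece 2, then r[5]=31)
r[8] = 52  (first piece 2, then r[6]=39)
r[9] = 57  (first piece 2, then r[7]=44)
One optimal cutting: 5 + 2 + 2 → $31 + $13 + $13 = $57.

57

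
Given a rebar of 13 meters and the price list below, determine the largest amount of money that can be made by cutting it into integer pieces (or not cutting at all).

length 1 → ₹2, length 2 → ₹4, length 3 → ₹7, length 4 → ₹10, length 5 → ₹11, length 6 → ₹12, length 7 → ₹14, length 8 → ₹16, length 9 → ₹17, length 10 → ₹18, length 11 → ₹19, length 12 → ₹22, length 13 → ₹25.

Let R[k] be the best obtainable value from length k. For each k, try every first piece i and keep the best of price[i] + R[k−i].
R[1] = 2
R[2] = 4  (first piece 1, then R[1]=2)
R[3] = 7
R[4] = 10
R[5] = 12  (first piece 1, then R[4]=10)
R[6] = 14  (first piece 1, then R[5]=12)
R[7] = 17  (first piece 3, then R[4]=10)
R[8] = 20  (first piece 4, then R[4]=10)
R[9] = 22  (first piece 1, then R[8]=20)
R[10] = 24  (first piece 1, then R[9]=22)
R[11] = 27  (first piece 3, then R[8]=20)
R[12] = 30  (first piece 4, then R[8]=20)
R[13] = 32  (first piece 1, then R[12]=30)
One optimal cutting: 4 + 4 + 4 + 1 → ₹10 + ₹10 + ₹10 + ₹2 = ₹32.

32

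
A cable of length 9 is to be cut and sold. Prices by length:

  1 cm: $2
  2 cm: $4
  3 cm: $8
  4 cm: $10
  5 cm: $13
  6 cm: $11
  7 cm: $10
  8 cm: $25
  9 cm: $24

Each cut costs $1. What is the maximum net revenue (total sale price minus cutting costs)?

26

Build v[k] bottom-up: v[k] = max over allowed piece i of (p[i] + v[k−i]) − 1 per cut.
v[1] = 2
v[2] = max(2+2-1, 4+0) = 4
v[3] = max(2+4-1, 4+2-1, 8+0) = 8
v[4] = max(2+8-1, 4+4-1, 8+2-1, 10+0) = 10
v[5] = max(2+10-1, 4+8-1, 8+4-1, 10+2-1, 13+0) = 13
v[6] = max(2+13-1, 4+10-1, 8+8-1, 10+4-1, 13+2-1, 11+0) = 15
v[7] = max(2+15-1, 4+13-1, 8+10-1, …, 11+2-1, 10+0) = 17
v[8] = max(2+17-1, 4+15-1, 8+13-1, …, 10+2-1, 25+0) = 25
v[9] = max(2+25-1, 4+17-1, 8+15-1, …, 25+2-1, 24+0) = 26
One optimal plan: pieces 8 + 1 (1 cut) → $27 − $1 = $26.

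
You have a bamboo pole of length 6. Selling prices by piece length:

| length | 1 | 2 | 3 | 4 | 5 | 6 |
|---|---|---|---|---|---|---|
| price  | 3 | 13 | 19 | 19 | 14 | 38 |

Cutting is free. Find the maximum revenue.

Consider every possible first cut. r[k] is the best of p[i]+r[k−i] over all sellable i≤k.
r[1] = 3
r[2] = max(3+3, 13+0) = 13
r[3] = max(3+13, 13+3, 19+0) = 19
r[4] = max(3+19, 13+13, 19+3, 19+0) = 26
r[5] = max(3+26, 13+19, 19+13, 19+3, 14+0) = 32
r[6] = max(3+32, 13+26, 19+19, 19+13, 14+3, 38+0) = 39
One optimal cutting: 2 + 2 + 2 → $13 + $13 + $13 = $39.

39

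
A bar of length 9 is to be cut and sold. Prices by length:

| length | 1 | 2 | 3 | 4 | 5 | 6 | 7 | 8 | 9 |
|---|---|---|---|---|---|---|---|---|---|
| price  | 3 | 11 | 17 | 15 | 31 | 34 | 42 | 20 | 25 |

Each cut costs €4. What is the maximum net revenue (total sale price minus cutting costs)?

Consider every possible first cut. v[k] is the best of p[i]+v[k−i] over all sellable i≤k, charging 4 whenever i<k.
v[1] = 3
v[2] = 11
v[3] = 17
v[4] = 18  (first piece 2, then v[2]=11)
v[5] = 31
v[6] = 34
v[7] = 42
v[8] = 44  (first piece 3, then v[5]=31)
v[9] = 49  (first piece 2, then v[7]=42)
One optimal plan: pieces 7 + 2 (1 cut) → €53 − €4 = €49.

49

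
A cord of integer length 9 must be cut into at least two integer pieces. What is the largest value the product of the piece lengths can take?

27

Fill prod[k] for k=2..9: at each k try every first piece i and multiply by the better of (k−i) uncut or prod[k−i].
Small cases: prod[2]=1, prod[3]=2, prod[4]=4.
prod[5] = max(1×4, 2×3, 3×2, 4×1) = 6
prod[6] = max(1×6, 2×4, 3×3, 4×2, 5×1) = 9
prod[7] = max(1×9, 2×6, 3×4, 4×3, 5×2, 6×1) = 12
prod[8] = max(1×12, 2×9, 3×6, …, 6×2, 7×1) = 18
prod[9] = max(1×18, 2×12, 3×9, …, 7×2, 8×1) = 27
One optimal split: 3 + 3 + 3; product 3×3×3 = 27.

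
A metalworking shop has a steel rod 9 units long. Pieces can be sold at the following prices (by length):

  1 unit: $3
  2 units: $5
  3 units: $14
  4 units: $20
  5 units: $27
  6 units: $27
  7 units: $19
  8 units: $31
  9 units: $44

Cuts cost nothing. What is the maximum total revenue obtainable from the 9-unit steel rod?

47

Let best[k] be the best obtainable value from length k. For each k, try every first piece i and keep the best of price[i] + best[k−i].
best[1] = 3
best[2] = max(3+3, 5+0) = 6
best[3] = max(3+6, 5+3, 14+0) = 14
best[4] = max(3+14, 5+6, 14+3, 20+0) = 20
best[5] = max(3+20, 5+14, 14+6, 20+3, 27+0) = 27
best[6] = max(3+27, 5+20, 14+14, 20+6, 27+3, 27+0) = 30
best[7] = max(3+30, 5+27, 14+20, …, 27+3, 19+0) = 34
best[8] = max(3+34, 5+30, 14+27, …, 19+3, 31+0) = 41
best[9] = max(3+41, 5+34, 14+30, …, 31+3, 44+0) = 47
One optimal cutting: 5 + 4 → $27 + $20 = $47.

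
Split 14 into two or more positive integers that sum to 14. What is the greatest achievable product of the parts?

162

Define g[k] = max over 1≤i<k of i · max(k−i, g[k−i]); the inner max lets the remainder stay uncut if that's better.
g[2] = 1·max(1,0) = 1·1 = 1
g[3] = 1·max(2,1) = 1·2 = 2
g[4] = 2·max(2,1) = 2·2 = 4
g[5] = 2·max(3,2) = 2·3 = 6
g[6] = 3·max(3,2) = 3·3 = 9
g[7] = 2·max(5,6) = 2·6 = 12
g[8] = 2·max(6,9) = 2·9 = 18
g[9] = 3·max(6,9) = 3·9 = 27
g[10] = 2·max(8,18) = 2·18 = 36
g[11] = 2·max(9,27) = 2·27 = 54
g[12] = 3·max(9,27) = 3·27 = 81
g[13] = 2·max(11,54) = 2·54 = 108
g[14] = 2·max(12,81) = 2·81 = 162
One optimal split: 3 + 3 + 3 + 3 + 2; product 3·3·3·3·2 = 162.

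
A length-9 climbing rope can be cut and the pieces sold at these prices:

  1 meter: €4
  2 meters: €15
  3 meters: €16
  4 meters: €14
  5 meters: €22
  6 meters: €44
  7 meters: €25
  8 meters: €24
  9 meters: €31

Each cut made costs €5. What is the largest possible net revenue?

55

Build v[k] bottom-up: v[k] = max over allowed piece i of (p[i] + v[k−i]) − 5 per cut.
v[1] = 4
v[2] = 15
v[3] = 16
v[4] = 25  (first piece 2, then v[2]=15)
v[5] = 26  (first piece 2, then v[3]=16)
v[6] = 44
v[7] = 43  (first piece 1, then v[6]=44)
v[8] = 54  (first piece 2, then v[6]=44)
v[9] = 55  (first piece 3, then v[6]=44)
One optimal plan: pieces 6 + 3 (1 cut) → €60 − €5 = €55.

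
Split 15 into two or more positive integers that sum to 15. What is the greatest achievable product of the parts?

Let P[k] be the best product for length k (with at least one cut). For each first piece i, the rest contributes max(k−i, P[k−i]).
P[2] = 1×max(1,0) = 1×1 = 1
P[3] = 1×max(2,1) = 1×2 = 2
P[4] = 2×max(2,1) = 2×2 = 4
P[5] = 2×max(3,2) = 2×3 = 6
P[6] = 3×max(3,2) = 3×3 = 9
P[7] = 2×max(5,6) = 2×6 = 12
P[8] = 2×max(6,9) = 2×9 = 18
P[9] = 3×max(6,9) = 3×9 = 27
P[10] = 2×max(8,18) = 2×18 = 36
P[11] = 2×max(9,27) = 2×27 = 54
P[12] = 3×max(9,27) = 3×27 = 81
P[13] = 2×max(11,54) = 2×54 = 108
P[14] = 2×max(12,81) = 2×81 = 162
P[15] = 3×max(12,81) = 3×81 = 243
One optimal split: 3 + 3 + 3 + 3 + 3; product 3×3×3×3×3 = 243.

243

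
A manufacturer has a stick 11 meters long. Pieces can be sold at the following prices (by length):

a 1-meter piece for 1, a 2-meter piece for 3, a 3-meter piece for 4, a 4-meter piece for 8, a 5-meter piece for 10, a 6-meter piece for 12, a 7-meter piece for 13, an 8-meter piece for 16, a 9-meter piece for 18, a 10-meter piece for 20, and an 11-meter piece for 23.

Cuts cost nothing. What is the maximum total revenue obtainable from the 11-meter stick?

Consider every possible first cut. r[k] is the best of p[i]+r[k−i] over all sellable i≤k.
r[1] = 1
r[2] = 3
r[3] = 4  (first piece 1, then r[2]=3)
r[4] = 8
r[5] = 10
r[6] = 12
r[7] = 13  (first piece 1, then r[6]=12)
r[8] = 16  (first piece 4, then r[4]=8)
r[9] = 18  (first piece 4, then r[5]=10)
r[10] = 20  (first piece 4, then r[6]=12)
r[11] = 23
Best is to sell the whole 11-meter piece uncut for 23.

23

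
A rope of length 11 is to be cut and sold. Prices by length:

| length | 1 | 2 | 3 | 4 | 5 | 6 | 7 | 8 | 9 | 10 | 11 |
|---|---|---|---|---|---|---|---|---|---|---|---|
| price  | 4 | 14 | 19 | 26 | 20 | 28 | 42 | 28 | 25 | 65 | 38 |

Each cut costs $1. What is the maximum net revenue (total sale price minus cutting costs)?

71

Build net[k] bottom-up: net[k] = max over allowed piece i of (p[i] + net[k−i]) − 1 per cut.
net[1] = 4
net[2] = 14
net[3] = 19
net[4] = 27  (first piece 2, then net[2]=14)
net[5] = 32  (first piece 2, then net[3]=19)
net[6] = 40  (first piece 2, then net[4]=27)
net[7] = 45  (first piece 2, then net[5]=32)
net[8] = 53  (first piece 2, then net[6]=40)
net[9] = 58  (first piece 2, then net[7]=45)
net[10] = 66  (first piece 2, then net[8]=53)
net[11] = 71  (first piece 2, then net[9]=58)
One optimal plan: pieces 3 + 2 + 2 + 2 + 2 (4 cuts) → $75 − $4 = $71.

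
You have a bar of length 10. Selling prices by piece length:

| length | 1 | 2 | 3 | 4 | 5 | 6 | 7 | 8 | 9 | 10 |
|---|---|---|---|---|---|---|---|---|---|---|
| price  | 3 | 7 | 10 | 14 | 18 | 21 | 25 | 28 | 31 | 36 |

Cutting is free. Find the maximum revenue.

Consider every possible first cut. r[k] is the best of p[i]+r[k−i] over all sellable i≤k.
r[1] = 3
r[2] = max(3+3, 7+0) = 7
r[3] = max(3+7, 7+3, 10+0) = 10
r[4] = max(3+10, 7+7, 10+3, 14+0) = 14
r[5] = max(3+14, 7+10, 10+7, 14+3, 18+0) = 18
r[6] = max(3+18, 7+14, 10+10, 14+7, 18+3, 21+0) = 21
r[7] = max(3+21, 7+18, 10+14, …, 21+3, 25+0) = 25
r[8] = max(3+25, 7+21, 10+18, …, 25+3, 28+0) = 28
r[9] = max(3+28, 7+25, 10+21, …, 28+3, 31+0) = 32
r[10] = max(3+32, 7+28, 10+25, …, 31+3, 36+0) = 36
One optimal cutting: 5 + 5 → 18 + 18 = 36.

36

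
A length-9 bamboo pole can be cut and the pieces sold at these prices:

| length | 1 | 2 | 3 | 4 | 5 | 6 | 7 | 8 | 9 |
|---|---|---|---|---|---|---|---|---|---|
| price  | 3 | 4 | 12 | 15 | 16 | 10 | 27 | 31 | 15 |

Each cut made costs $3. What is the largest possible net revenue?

Let net[k] be the best obtainable value from length k. For each k, try every first piece i and keep the best of price[i] + net[k−i] minus the 3 cut fee when i<k.
net[1] = 3
net[2] = 4
net[3] = 12
net[4] = 15
net[5] = 16
net[6] = 21  (first piece 3, then net[3]=12)
net[7] = 27
net[8] = 31
net[9] = 31  (first piece 1, then net[8]=31)
One optimal plan: pieces 8 + 1 (1 cut) → $34 − $3 = $31.

31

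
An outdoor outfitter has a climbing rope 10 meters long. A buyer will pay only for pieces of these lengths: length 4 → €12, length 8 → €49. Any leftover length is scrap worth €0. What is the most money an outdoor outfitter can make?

Build best[k] bottom-up: best[k] = max over allowed piece i of (p[i] + best[k−i]).
best[1] = 0
best[2] = 0
best[3] = 0
best[4] = 12
best[5] = 12
best[6] = 12
best[7] = 12
best[8] = 49
best[9] = 49
best[10] = 49
One optimal cutting: pieces 8 with 2 meters of scrap → €49.

49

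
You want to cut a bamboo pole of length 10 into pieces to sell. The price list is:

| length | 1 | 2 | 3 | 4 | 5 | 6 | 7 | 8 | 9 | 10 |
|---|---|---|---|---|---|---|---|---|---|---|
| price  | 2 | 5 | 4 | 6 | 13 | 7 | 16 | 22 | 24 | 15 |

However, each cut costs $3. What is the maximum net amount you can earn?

Let net[k] be the best obtainable value from length k. For each k, try every first piece i and keep the best of price[i] + net[k−i] minus the 3 cut fee when i<k.
net[1] = 2
net[2] = 5
net[3] = 4  (first piece 1, then net[2]=5)
net[4] = 7  (first piece 2, then net[2]=5)
net[5] = 13
net[6] = 12  (first piece 1, then net[5]=13)
net[7] = 16
net[8] = 22
net[9] = 24
net[10] = 24  (first piece 2, then net[8]=22)
One optimal plan: pieces 8 + 2 (1 cut) → $27 − $3 = $24.

24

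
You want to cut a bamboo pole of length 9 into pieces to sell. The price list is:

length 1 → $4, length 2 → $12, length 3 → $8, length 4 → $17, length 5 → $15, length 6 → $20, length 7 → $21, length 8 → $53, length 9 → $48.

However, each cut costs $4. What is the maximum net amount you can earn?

Build v[k] bottom-up: v[k] = max over allowed piece i of (p[i] + v[k−i]) − 4 per cut.
v[1] = 4
v[2] = 12
v[3] = 12  (first piece 1, then v[2]=12)
v[4] = 20  (first piece 2, then v[2]=12)
v[5] = 20  (first piece 1, then v[4]=20)
v[6] = 28  (first piece 2, then v[4]=20)
v[7] = 28  (first piece 1, then v[6]=28)
v[8] = 53
v[9] = 53  (first piece 1, then v[8]=53)
One optimal plan: pieces 8 + 1 (1 cut) → $57 − $4 = $53.

53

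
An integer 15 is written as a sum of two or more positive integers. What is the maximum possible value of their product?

243

Define g[k] = max over 1≤i<k of i · max(k−i, g[k−i]); the inner max lets the remainder stay uncut if that's better.
g[2] = 1*max(1,0) = 1*1 = 1
g[3] = 1*max(2,1) = 1*2 = 2
g[4] = 2*max(2,1) = 2*2 = 4
g[5] = 2*max(3,2) = 2*3 = 6
g[6] = 3*max(3,2) = 3*3 = 9
g[7] = 2*max(5,6) = 2*6 = 12
g[8] = 2*max(6,9) = 2*9 = 18
g[9] = 3*max(6,9) = 3*9 = 27
g[10] = 2*max(8,18) = 2*18 = 36
g[11] = 2*max(9,27) = 2*27 = 54
g[12] = 3*max(9,27) = 3*27 = 81
g[13] = 2*max(11,54) = 2*54 = 108
g[14] = 2*max(12,81) = 2*81 = 162
g[15] = 3*max(12,81) = 3*81 = 243
One optimal split: 3 + 3 + 3 + 3 + 3; product 3*3*3*3*3 = 243.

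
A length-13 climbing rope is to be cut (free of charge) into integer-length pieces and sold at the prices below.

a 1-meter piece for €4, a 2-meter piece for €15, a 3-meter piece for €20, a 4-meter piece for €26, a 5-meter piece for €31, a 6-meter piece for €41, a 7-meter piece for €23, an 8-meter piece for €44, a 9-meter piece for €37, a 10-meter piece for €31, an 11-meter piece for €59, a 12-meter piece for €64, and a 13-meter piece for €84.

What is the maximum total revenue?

95

Build R[k] bottom-up: R[k] = max over allowed piece i of (p[i] + R[k−i]).
R[1] = 4
R[2] = max(4+4, 15+0) = 15
R[3] = max(4+15, 15+4, 20+0) = 20
R[4] = max(4+20, 15+15, 20+4, 26+0) = 30
R[5] = max(4+30, 15+20, 20+15, 26+4, 31+0) = 35
R[6] = max(4+35, 15+30, 20+20, 26+15, 31+4, 41+0) = 45
R[7] = max(4+45, 15+35, 20+30, …, 41+4, 23+0) = 50
R[8] = max(4+50, 15+45, 20+35, …, 23+4, 44+0) = 60
R[9] = max(4+60, 15+50, 20+45, …, 44+4, 37+0) = 65
R[10] = max(4+65, 15+60, 20+50, …, 37+4, 31+0) = 75
R[11] = max(4+75, 15+65, 20+60, …, 31+4, 59+0) = 80
R[12] = max(4+80, 15+75, 20+65, …, 59+4, 64+0) = 90
R[13] = max(4+90, 15+80, 20+75, …, 64+4, 84+0) = 95
One optimal cutting: 3 + 2 + 2 + 2 + 2 + 2 → €20 + €15 + €15 + €15 + €15 + €15 = €95.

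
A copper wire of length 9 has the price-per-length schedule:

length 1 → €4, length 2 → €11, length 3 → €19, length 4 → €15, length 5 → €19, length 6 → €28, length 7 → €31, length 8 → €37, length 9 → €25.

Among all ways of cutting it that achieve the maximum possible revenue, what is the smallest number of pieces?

3

Consider every possible first cut. r[k] is the best of p[i]+r[k−i] over all sellable i≤k.
r[1] = 4
r[2] = 11
r[3] = 19
r[4] = 23  (first piece 1, then r[3]=19)
r[5] = 30  (first piece 2, then r[3]=19)
r[6] = 38  (first piece 3, then r[3]=19)
r[7] = 42  (first piece 1, then r[6]=38)
r[8] = 49  (first piece 2, then r[6]=38)
r[9] = 57  (first piece 3, then r[6]=38)
Maximum revenue is €57.
Now minimize piece count subject to staying optimal: for each k, pieces[k] = 1 + min over i with p[i]+r[k−i]=r[k] of pieces[k−i].
pieces[6] = 2
pieces[7] = 3
pieces[8] = 3
pieces[9] = 3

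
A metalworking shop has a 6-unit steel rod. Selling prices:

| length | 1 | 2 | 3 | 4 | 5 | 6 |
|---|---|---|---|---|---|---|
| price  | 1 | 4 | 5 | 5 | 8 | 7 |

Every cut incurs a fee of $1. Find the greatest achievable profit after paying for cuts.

10

Consider every possible first cut. net[k] is the best of p[i]+net[k−i] over all sellable i≤k, charging 1 whenever i<k.
net[1] = 1
net[2] = max(1+1-1, 4+0) = 4
net[3] = max(1+4-1, 4+1-1, 5+0) = 5
net[4] = max(1+5-1, 4+4-1, 5+1-1, 5+0) = 7
net[5] = max(1+7-1, 4+5-1, 5+4-1, 5+1-1, 8+0) = 8
net[6] = max(1+8-1, 4+7-1, 5+5-1, 5+4-1, 8+1-1, 7+0) = 10
One optimal plan: pieces 2 + 2 + 2 (2 cuts) → $12 − $2 = $10.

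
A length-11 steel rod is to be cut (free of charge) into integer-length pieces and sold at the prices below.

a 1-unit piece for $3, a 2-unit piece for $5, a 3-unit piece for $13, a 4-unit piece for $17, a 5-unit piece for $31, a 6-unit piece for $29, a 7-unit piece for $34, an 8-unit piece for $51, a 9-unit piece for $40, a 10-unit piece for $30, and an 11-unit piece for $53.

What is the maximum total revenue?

Consider every possible first cut. r[k] is the best of p[i]+r[k−i] over all sellable i≤k.
r[1] = 3
r[2] = max(3+3, 5+0) = 6
r[3] = max(3+6, 5+3, 13+0) = 13
r[4] = max(3+13, 5+6, 13+3, 17+0) = 17
r[5] = max(3+17, 5+13, 13+6, 17+3, 31+0) = 31
r[6] = max(3+31, 5+17, 13+13, 17+6, 31+3, 29+0) = 34
r[7] = max(3+34, 5+31, 13+17, …, 29+3, 34+0) = 37
r[8] = max(3+37, 5+34, 13+31, …, 34+3, 51+0) = 51
r[9] = max(3+51, 5+37, 13+34, …, 51+3, 40+0) = 54
r[10] = max(3+54, 5+51, 13+37, …, 40+3, 30+0) = 62
r[11] = max(3+62, 5+54, 13+51, …, 30+3, 53+0) = 65
One optimal cutting: 5 + 5 + 1 → $31 + $31 + $3 = $65.

65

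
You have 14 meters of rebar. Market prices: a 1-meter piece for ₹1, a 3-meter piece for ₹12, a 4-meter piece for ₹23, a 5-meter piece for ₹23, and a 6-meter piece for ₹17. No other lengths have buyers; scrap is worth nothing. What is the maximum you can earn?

Consider every possible first cut. best[k] is the best of p[i]+best[k−i] over all sellable i≤k.
best[1] = 1
best[2] = 2  (first piece 1, then best[1]=1)
best[3] = max(1+2, 12+0) = 12
best[4] = max(1+12, 12+1, 23+0) = 23
best[5] = max(1+23, 12+2, 23+1, 23+0) = 24
best[6] = max(1+24, 12+12, 23+2, 23+1, 17+0) = 25
best[7] = max(1+25, 12+23, 23+12, 23+2, 17+1) = 35
best[8] = max(1+35, 12+24, 23+23, 23+12, 17+2) = 46
best[9] = max(1+46, 12+25, 23+24, 23+23, 17+12) = 47
best[10] = max(1+47, 12+35, 23+25, 23+24, 17+23) = 48
best[11] = max(1+48, 12+46, 23+35, 23+25, 17+24) = 58
best[12] = max(1+58, 12+47, 23+46, 23+35, 17+25) = 69
best[13] = max(1+69, 12+48, 23+47, 23+46, 17+35) = 70
best[14] = max(1+70, 12+58, 23+48, 23+47, 17+46) = 71
One optimal cutting: 4 + 4 + 4 + 1 + 1 → ₹71.

71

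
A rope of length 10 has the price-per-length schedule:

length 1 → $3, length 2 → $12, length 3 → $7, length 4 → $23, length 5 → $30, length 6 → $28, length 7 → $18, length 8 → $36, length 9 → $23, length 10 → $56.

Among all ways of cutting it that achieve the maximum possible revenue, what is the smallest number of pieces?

Build r[k] bottom-up: r[k] = max over allowed piece i of (p[i] + r[k−i]).
r[1] = 3
r[2] = 12
r[3] = 15  (first piece 1, then r[2]=12)
r[4] = 24  (first piece 2, then r[2]=12)
r[5] = 30
r[6] = 36  (first piece 2, then r[4]=24)
r[7] = 42  (first piece 2, then r[5]=30)
r[8] = 48  (first piece 2, then r[6]=36)
r[9] = 54  (first piece 2, then r[7]=42)
r[10] = 60  (first piece 2, then r[8]=48)
Maximum revenue is $60.
Now minimize piece count subject to staying optimal: for each k, pieces[k] = 1 + min over i with p[i]+r[k−i]=r[k] of pieces[k−i].
pieces[7] = 2
pieces[8] = 4
pieces[9] = 3
pieces[10] = 2

2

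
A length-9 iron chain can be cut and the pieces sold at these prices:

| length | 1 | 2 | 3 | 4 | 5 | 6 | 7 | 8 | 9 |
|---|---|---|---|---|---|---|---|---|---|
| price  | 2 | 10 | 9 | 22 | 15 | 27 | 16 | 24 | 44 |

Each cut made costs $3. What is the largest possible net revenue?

Build r[k] bottom-up: r[k] = max over allowed piece i of (p[i] + r[k−i]) − 3 per cut.
r[1] = 2
r[2] = max(2+2-3, 10+0) = 10
r[3] = max(2+10-3, 10+2-3, 9+0) = 9
r[4] = max(2+9-3, 10+10-3, 9+2-3, 22+0) = 22
r[5] = max(2+22-3, 10+9-3, 9+10-3, 22+2-3, 15+0) = 21
r[6] = max(2+21-3, 10+22-3, 9+9-3, 22+10-3, 15+2-3, 27+0) = 29
r[7] = max(2+29-3, 10+21-3, 9+22-3, …, 27+2-3, 16+0) = 28
r[8] = max(2+28-3, 10+29-3, 9+21-3, …, 16+2-3, 24+0) = 41
r[9] = max(2+41-3, 10+28-3, 9+29-3, …, 24+2-3, 44+0) = 44
Best is to make no cuts and sell whole for $44.

44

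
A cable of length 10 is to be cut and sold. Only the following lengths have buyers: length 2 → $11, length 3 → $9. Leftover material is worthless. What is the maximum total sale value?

55

Consider every possible first cut. r[k] is the best of p[i]+r[k−i] over all sellable i≤k.
r[1] = 0
r[2] = 11
r[3] = 11
r[4] = 22  (first piece 2, then r[2]=11)
r[5] = 22
r[6] = 33  (first piece 2, then r[4]=22)
r[7] = 33
r[8] = 44  (first piece 2, then r[6]=33)
r[9] = 44
r[10] = 55  (first piece 2, then r[8]=44)
One optimal cutting: 2 + 2 + 2 + 2 + 2 → $55.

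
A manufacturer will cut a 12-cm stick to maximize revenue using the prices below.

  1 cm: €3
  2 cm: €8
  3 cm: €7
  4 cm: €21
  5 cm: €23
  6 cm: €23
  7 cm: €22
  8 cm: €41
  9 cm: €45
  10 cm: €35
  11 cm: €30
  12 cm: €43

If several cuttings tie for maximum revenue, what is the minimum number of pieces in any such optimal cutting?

3

Build r[k] bottom-up: r[k] = max over allowed piece i of (p[i] + r[k−i]).
r[1] = 3
r[2] = max(3+3, 8+0) = 8
r[3] = max(3+8, 8+3, 7+0) = 11
r[4] = max(3+11, 8+8, 7+3, 21+0) = 21
r[5] = max(3+21, 8+11, 7+8, 21+3, 23+0) = 24
r[6] = max(3+24, 8+21, 7+11, 21+8, 23+3, 23+0) = 29
r[7] = max(3+29, 8+24, 7+21, …, 23+3, 22+0) = 32
r[8] = max(3+32, 8+29, 7+24, …, 22+3, 41+0) = 42
r[9] = max(3+42, 8+32, 7+29, …, 41+3, 45+0) = 45
r[10] = max(3+45, 8+42, 7+32, …, 45+3, 35+0) = 50
r[11] = max(3+50, 8+45, 7+42, …, 35+3, 30+0) = 53
r[12] = max(3+53, 8+50, 7+45, …, 30+3, 43+0) = 63
Maximum revenue is €63.
Now minimize piece count subject to staying optimal: for each k, pieces[k] = 1 + min over i with p[i]+r[k−i]=r[k] of pieces[k−i].
pieces[9] = 1
pieces[10] = 3
pieces[11] = 2
pieces[12] = 3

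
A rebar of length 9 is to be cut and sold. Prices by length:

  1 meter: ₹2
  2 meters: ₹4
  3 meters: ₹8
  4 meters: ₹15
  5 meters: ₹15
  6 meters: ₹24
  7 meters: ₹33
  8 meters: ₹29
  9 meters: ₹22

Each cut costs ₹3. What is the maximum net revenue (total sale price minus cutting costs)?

34

Consider every possible first cut. net[k] is the best of p[i]+net[k−i] over all sellable i≤k, charging 3 whenever i<k.
net[1] = 2
net[2] = max(2+2-3, 4+0) = 4
net[3] = max(2+4-3, 4+2-3, 8+0) = 8
net[4] = max(2+8-3, 4+4-3, 8+2-3, 15+0) = 15
net[5] = max(2+15-3, 4+8-3, 8+4-3, 15+2-3, 15+0) = 15
net[6] = max(2+15-3, 4+15-3, 8+8-3, 15+4-3, 15+2-3, 24+0) = 24
net[7] = max(2+24-3, 4+15-3, 8+15-3, …, 24+2-3, 33+0) = 33
net[8] = max(2+33-3, 4+24-3, 8+15-3, …, 33+2-3, 29+0) = 32
net[9] = max(2+32-3, 4+33-3, 8+24-3, …, 29+2-3, 22+0) = 34
One optimal plan: pieces 7 + 2 (1 cut) → ₹37 − ₹3 = ₹34.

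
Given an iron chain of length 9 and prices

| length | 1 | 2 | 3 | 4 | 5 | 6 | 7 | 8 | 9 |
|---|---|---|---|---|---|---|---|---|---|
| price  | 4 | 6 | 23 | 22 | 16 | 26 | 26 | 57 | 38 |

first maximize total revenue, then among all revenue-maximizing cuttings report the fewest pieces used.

Let r[k] be the best obtainable value from length k. For each k, try every first piece i and keep the best of price[i] + r[k−i].
r[1] = 4
r[2] = 8  (first piece 1, then r[1]=4)
r[3] = 23
r[4] = 27  (first piece 1, then r[3]=23)
r[5] = 31  (first piece 1, then r[4]=27)
r[6] = 46  (first piece 3, then r[3]=23)
r[7] = 50  (first piece 1, then r[6]=46)
r[8] = 57
r[9] = 69  (first piece 3, then r[6]=46)
Maximum revenue is $69.
Now minimize piece count subject to staying optimal: for each k, pieces[k] = 1 + min over i with p[i]+r[k−i]=r[k] of pieces[k−i].
pieces[6] = 2
pieces[7] = 3
pieces[8] = 1
pieces[9] = 3

3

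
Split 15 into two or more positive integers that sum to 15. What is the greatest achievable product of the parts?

243

Let P[k] be the best product for length k (with at least one cut). For each first piece i, the rest contributes max(k−i, P[k−i]).
P[2] = 1·max(1,0) = 1·1 = 1
P[3] = 1·max(2,1) = 1·2 = 2
P[4] = 2·max(2,1) = 2·2 = 4
P[5] = 2·max(3,2) = 2·3 = 6
P[6] = 3·max(3,2) = 3·3 = 9
P[7] = 2·max(5,6) = 2·6 = 12
P[8] = 2·max(6,9) = 2·9 = 18
P[9] = 3·max(6,9) = 3·9 = 27
P[10] = 2·max(8,18) = 2·18 = 36
P[11] = 2·max(9,27) = 2·27 = 54
P[12] = 3·max(9,27) = 3·27 = 81
P[13] = 2·max(11,54) = 2·54 = 108
P[14] = 2·max(12,81) = 2·81 = 162
P[15] = 3·max(12,81) = 3·81 = 243
One optimal split: 3 + 3 + 3 + 3 + 3; product 3·3·3·3·3 = 243.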